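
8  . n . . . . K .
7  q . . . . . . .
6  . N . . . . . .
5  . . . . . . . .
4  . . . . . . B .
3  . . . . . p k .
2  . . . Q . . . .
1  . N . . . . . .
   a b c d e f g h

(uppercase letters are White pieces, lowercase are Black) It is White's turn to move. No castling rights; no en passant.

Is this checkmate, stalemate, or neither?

White to move; white king on g8.
In check: no.
Legal moves for White include: Kh8, Kf8, Nc8, Na8, Nd7, Nd5, Nc4, Na4, Bc8, Bd7, Be6, Bh5, Bf5, Bh3, Bxf3, Qd8, Qd7, Qh6, ... (list truncated; more exist).
White has legal moves and is not in check → neither.

neither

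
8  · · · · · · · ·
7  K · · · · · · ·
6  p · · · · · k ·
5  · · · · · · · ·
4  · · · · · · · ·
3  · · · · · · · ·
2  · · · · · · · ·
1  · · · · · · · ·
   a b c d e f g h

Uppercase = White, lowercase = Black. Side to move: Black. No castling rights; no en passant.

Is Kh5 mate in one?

no

After Kh5: white king on a7; in check: no.
White is not in check, so this cannot be checkmate.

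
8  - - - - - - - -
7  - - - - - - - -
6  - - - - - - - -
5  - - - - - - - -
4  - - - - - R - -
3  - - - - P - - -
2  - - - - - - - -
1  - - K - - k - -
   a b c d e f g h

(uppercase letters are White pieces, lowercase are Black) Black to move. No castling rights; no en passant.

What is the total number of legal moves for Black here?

4

Black to move; king on f1.
In check: yes, from the white rook on f4.
Legal moves: Kg2, Ke2, Kg1, Ke1.
Count: 4.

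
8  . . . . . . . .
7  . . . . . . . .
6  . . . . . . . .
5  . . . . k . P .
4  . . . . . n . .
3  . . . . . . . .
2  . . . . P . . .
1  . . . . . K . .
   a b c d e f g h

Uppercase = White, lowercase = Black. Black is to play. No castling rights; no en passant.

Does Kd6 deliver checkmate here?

no

After Kd6: white king on f1; in check: no.
White is not in check, so this cannot be checkmate.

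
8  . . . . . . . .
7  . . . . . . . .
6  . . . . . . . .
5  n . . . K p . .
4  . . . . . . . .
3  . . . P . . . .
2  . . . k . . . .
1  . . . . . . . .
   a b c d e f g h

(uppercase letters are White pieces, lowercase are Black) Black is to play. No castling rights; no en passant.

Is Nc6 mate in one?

After Nc6: white king on e5; in check: yes, from the black knight on c6.
White has 6 legal replies: Kf6, Ke6, Kd6, Kxf5, Kd5, Kf4.
In check but a legal move exists → not checkmate.

no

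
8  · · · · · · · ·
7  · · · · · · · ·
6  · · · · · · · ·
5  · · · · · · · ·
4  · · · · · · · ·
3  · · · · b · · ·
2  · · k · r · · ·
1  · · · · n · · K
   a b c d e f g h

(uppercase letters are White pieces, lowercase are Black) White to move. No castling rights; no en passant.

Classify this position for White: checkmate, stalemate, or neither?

stalemate

White to move; white king on h1.
In check: no.
King squares — g1: attacked by Be3; g2: attacked by Ne1; h2: attacked by Re2.
Legal moves for White: none.
Not in check and no legal moves → stalemate.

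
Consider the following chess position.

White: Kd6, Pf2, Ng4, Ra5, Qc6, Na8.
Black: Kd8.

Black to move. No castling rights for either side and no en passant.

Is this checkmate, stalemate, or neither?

stalemate

Black to move; black king on d8.
In check: no.
King squares — c7: attacked by Qc6; d7: attacked by Qc6; e7: attacked by Kd6; c8: attacked by Qc6; e8: attacked by Qc6.
Legal moves for Black: none.
Not in check and no legal moves → stalemate.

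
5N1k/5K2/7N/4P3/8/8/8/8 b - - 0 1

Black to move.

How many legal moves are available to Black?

0

Black to move; king on h8.
In check: no.
Legal moves: none.
Count: 0.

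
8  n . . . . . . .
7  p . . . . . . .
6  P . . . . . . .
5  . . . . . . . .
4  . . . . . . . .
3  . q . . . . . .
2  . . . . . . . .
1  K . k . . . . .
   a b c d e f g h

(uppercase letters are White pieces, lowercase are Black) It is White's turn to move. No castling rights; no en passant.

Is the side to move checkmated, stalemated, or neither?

White to move; white king on a1.
In check: no.
King squares — b1: attacked by Kc1; a2: attacked by Qb3; b2: attacked by Kc1.
Legal moves for White: none.
Not in check and no legal moves → stalemate.

stalemate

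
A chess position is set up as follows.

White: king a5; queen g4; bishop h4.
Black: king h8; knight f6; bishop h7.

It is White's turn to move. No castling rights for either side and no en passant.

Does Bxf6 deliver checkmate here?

yes

After Bxf6: black king on h8; in check: yes, from the white bishop on f6.
King squares — g7: attacked by Qg4; h7: own bishop; g8: attacked by Qg4.
Black has no legal moves → checkmate.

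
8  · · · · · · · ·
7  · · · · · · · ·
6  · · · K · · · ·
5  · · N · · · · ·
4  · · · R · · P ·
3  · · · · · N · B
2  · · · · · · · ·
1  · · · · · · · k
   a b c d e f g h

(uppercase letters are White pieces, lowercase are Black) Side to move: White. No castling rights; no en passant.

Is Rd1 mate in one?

After Rd1: black king on h1; in check: yes, from the white rook on d1.
King squares — g1: attacked by Rd1; g2: attacked by Bh3; h2: attacked by Nf3.
Black has no legal moves → checkmate.

yes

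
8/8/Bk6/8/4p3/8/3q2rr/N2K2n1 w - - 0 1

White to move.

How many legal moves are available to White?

White to move; king on d1.
In check: yes, from the black queen on d2.
Legal moves: none.
Count: 0.

0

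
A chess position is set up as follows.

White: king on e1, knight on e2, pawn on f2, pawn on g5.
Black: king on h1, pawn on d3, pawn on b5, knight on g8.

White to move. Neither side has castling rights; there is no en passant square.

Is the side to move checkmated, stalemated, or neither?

White to move; white king on e1.
In check: no.
Legal moves for White: Nf4, Nd4, Ng3+, Nc3, Ng1, Nc1, Kd2, Kf1, Kd1, g6, f3, f4.
White has 12 legal moves and is not in check → neither.

neither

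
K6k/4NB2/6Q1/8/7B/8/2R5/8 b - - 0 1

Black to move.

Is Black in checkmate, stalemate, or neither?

stalemate

Black to move; black king on h8.
In check: no.
King squares — g7: attacked by Qg6; h7: attacked by Qg6; g8: attacked by Qg6.
Legal moves for Black: none.
Not in check and no legal moves → stalemate.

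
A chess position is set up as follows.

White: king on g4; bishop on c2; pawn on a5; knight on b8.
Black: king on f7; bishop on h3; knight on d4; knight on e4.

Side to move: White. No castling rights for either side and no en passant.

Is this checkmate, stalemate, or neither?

White to move; white king on g4.
In check: yes, from the black bishop on h3.
King squares — f3: attacked by Nd4; g3: attacked by Ne4; h3: available; f4: available; h4: available; f5: attacked by Bh3; g5: attacked by Ne4; h5: available.
Legal moves for White: Kh5, Kh4, Kf4, Kxh3.
White is in check but has 4 legal moves → neither.

neither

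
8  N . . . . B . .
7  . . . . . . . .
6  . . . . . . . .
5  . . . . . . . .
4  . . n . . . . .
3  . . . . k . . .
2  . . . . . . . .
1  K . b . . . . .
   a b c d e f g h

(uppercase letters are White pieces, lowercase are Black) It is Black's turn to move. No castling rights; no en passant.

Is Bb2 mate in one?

no

After Bb2: white king on a1; in check: yes, from the black bishop on b2.
White has 2 legal replies: Ka2, Kb1.
In check but a legal move exists → not checkmate.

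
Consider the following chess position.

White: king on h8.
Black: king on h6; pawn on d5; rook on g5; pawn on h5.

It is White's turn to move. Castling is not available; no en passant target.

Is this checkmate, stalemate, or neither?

stalemate

White to move; white king on h8.
In check: no.
King squares — g7: attacked by Rg5; h7: attacked by Kh6; g8: attacked by Rg5.
Legal moves for White: none.
Not in check and no legal moves → stalemate.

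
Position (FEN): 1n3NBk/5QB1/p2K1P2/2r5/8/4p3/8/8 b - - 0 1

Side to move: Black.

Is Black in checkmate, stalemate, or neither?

checkmate

Black to move; black king on h8.
In check: yes, from the white bishop on g7.
King squares — g7: attacked by Pf6; h7: attacked by Nf8; g8: attacked by Qf7.
Legal moves for Black: none.
In check with no legal moves → checkmate.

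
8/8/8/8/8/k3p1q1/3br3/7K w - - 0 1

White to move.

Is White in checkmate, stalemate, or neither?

stalemate

White to move; white king on h1.
In check: no.
King squares — g1: attacked by Qg3; g2: attacked by Re2; h2: attacked by Re2.
Legal moves for White: none.
Not in check and no legal moves → stalemate.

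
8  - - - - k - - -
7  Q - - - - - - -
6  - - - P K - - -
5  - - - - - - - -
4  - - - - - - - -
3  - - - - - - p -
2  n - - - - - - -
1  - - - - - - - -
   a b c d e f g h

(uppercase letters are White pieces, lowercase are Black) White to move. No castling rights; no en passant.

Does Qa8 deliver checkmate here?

After Qa8: black king on e8; in check: yes, from the white queen on a8.
King squares — d7: attacked by Ke6; e7: attacked by Pd6; f7: attacked by Ke6; d8: attacked by Qa8; f8: attacked by Qa8.
Black has no legal moves → checkmate.

yes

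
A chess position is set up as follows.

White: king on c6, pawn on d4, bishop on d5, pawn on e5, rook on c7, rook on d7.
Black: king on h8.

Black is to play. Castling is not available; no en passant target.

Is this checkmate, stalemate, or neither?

Black to move; black king on h8.
In check: no.
King squares — g7: attacked by Rd7; h7: attacked by Rd7; g8: attacked by Bd5.
Legal moves for Black: none.
Not in check and no legal moves → stalemate.

stalemate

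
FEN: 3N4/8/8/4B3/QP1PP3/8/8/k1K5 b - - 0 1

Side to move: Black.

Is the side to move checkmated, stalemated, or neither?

Black to move; black king on a1.
In check: yes, from the white queen on a4.
King squares — b1: attacked by Kc1; a2: attacked by Qa4; b2: attacked by Kc1.
Legal moves for Black: none.
In check with no legal moves → checkmate.

checkmate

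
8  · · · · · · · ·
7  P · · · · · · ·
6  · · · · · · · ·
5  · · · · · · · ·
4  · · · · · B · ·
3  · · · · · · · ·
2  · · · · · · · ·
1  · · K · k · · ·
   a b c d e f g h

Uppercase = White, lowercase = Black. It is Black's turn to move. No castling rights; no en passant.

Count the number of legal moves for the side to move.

3

Black to move; king on e1.
In check: no.
Legal moves: Kf2, Ke2, Kf1.
Count: 3.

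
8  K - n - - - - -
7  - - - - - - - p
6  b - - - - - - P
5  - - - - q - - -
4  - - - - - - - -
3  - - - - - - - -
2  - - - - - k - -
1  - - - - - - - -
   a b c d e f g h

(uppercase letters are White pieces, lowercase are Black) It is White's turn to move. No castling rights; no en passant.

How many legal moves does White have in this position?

0

White to move; king on a8.
In check: no.
Legal moves: none.
Count: 0.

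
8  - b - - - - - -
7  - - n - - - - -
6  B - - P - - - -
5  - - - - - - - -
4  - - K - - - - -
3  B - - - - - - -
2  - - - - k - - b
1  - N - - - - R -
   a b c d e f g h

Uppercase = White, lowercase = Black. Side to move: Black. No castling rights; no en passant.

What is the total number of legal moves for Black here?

15

Black to move; king on e2.
In check: no.
Legal moves: Ba7, Ne8, Na8, Ne6, Nxa6, Nd5, Nb5, Bxd6, Be5, Bf4, Bg3, Bxg1, Kf3, Ke3, Kf2.
Count: 15.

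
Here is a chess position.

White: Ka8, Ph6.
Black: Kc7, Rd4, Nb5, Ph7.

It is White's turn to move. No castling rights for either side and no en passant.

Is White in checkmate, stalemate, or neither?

White to move; white king on a8.
In check: no.
King squares — a7: attacked by Nb5; b7: attacked by Kc7; b8: attacked by Kc7.
Legal moves for White: none.
Not in check and no legal moves → stalemate.

stalemate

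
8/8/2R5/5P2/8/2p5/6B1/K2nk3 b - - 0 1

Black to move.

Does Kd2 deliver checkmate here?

no

After Kd2: white king on a1; in check: no.
White is not in check, so this cannot be checkmate.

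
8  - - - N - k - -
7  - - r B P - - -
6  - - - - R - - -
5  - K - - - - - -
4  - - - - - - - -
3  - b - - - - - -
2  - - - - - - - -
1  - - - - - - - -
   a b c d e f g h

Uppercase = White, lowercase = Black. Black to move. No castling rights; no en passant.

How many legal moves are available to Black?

2

Black to move; king on f8.
In check: yes, from the white pawn on e7.
Legal moves: Kg8, Kg7.
Count: 2.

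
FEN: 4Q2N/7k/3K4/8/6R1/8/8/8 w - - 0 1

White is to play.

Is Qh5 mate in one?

yes

After Qh5: black king on h7; in check: yes, from the white queen on h5.
King squares — g6: attacked by Rg4; h6: attacked by Qh5; g7: attacked by Rg4; g8: attacked by Rg4; h8: attacked by Qh5.
Black has no legal moves → checkmate.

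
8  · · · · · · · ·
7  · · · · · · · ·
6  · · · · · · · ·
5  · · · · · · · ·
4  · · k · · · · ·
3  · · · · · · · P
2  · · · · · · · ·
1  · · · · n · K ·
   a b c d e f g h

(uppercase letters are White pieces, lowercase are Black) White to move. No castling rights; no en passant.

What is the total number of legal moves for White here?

5

White to move; king on g1.
In check: no.
Legal moves: Kh2, Kf2, Kh1, Kf1, h4.
Count: 5.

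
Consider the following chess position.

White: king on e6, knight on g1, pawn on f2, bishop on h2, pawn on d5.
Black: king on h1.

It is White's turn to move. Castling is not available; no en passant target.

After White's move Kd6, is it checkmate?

After Kd6: black king on h1; in check: no.
Black is not in check, so this cannot be checkmate.

no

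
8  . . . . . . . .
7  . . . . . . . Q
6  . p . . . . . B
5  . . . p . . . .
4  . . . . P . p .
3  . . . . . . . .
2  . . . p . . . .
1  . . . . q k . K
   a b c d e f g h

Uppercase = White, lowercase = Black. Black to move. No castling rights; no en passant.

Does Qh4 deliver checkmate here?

After Qh4: white king on h1; in check: yes, from the black queen on h4.
King squares — g1: attacked by Kf1; g2: attacked by Kf1; h2: attacked by Qh4.
White has no legal moves → checkmate.

yes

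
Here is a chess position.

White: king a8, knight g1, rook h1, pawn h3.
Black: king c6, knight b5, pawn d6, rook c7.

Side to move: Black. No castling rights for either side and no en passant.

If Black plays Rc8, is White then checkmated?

After Rc8: white king on a8; in check: yes, from the black rook on c8.
King squares — a7: attacked by Nb5; b7: attacked by Kc6; b8: attacked by Rc8.
White has no legal moves → checkmate.

yes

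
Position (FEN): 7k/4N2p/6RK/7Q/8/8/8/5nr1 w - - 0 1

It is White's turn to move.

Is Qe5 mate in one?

After Qe5: black king on h8; in check: yes, from the white queen on e5.
King squares — g7: attacked by Qe5; h7: own pawn; g8: attacked by Rg6.
Black has no legal moves → checkmate.

yes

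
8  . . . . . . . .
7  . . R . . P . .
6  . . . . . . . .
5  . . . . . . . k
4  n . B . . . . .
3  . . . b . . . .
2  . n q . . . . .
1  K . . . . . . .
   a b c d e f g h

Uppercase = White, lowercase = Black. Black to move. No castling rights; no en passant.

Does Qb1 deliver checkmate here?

yes

After Qb1: white king on a1; in check: yes, from the black queen on b1.
King squares — b1: attacked by Bd3; a2: attacked by Qb1; b2: attacked by Qb1.
White has no legal moves → checkmate.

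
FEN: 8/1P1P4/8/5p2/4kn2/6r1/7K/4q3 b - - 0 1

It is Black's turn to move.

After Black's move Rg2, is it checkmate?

After Rg2: white king on h2; in check: yes, from the black rook on g2.
King squares — g1: attacked by Qe1; h1: attacked by Qe1; g2: attacked by Nf4; g3: attacked by Qe1; h3: attacked by Nf4.
White has no legal moves → checkmate.

yes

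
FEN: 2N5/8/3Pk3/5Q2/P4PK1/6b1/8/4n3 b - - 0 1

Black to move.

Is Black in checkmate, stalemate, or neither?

checkmate

Black to move; black king on e6.
In check: yes, from the white queen on f5.
King squares — d5: attacked by Qf5; e5: attacked by Pf4; f5: attacked by Kg4; d6: attacked by Nc8; f6: attacked by Qf5; d7: attacked by Qf5; e7: attacked by Pd6; f7: attacked by Qf5.
Legal moves for Black: none.
In check with no legal moves → checkmate.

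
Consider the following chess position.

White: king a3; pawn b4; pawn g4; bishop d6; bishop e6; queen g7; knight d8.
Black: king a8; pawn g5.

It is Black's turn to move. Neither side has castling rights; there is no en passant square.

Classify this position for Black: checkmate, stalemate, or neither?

Black to move; black king on a8.
In check: no.
King squares — a7: attacked by Qg7; b7: attacked by Qg7; b8: attacked by Bd6.
Legal moves for Black: none.
Not in check and no legal moves → stalemate.

stalemate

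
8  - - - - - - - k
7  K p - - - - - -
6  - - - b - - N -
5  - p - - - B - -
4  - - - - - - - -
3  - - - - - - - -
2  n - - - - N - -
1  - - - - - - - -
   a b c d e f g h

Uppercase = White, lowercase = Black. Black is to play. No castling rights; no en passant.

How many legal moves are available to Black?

Black to move; king on h8.
In check: yes, from the white knight on g6.
Legal moves: Kg8, Kh7, Kg7.
Count: 3.

3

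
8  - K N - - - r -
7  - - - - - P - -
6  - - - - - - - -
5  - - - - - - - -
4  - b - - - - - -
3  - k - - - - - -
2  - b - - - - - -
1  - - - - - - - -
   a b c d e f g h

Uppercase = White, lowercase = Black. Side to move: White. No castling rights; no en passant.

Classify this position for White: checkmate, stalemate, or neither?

White to move; white king on b8.
In check: no.
Legal moves for White: Ka8, Kc7, Kb7, Ka7, fxg8=Q+, fxg8=R, fxg8=B+, fxg8=N, f8=Q, f8=R, f8=B, f8=N.
White has 12 legal moves and is not in check → neither.

neither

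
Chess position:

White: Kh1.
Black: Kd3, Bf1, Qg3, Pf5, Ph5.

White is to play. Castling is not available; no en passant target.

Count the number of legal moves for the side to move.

White to move; king on h1.
In check: no.
Legal moves: none.
Count: 0.

0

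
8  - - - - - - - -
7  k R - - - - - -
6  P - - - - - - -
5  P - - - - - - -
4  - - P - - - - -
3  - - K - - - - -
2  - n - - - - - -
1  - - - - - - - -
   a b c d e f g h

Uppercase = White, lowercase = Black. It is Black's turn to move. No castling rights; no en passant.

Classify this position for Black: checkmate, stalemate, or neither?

neither

Black to move; black king on a7.
In check: yes, from the white rook on b7.
Legal moves for Black: Ka8, Kxa6.
Black is in check but has 2 legal moves → neither.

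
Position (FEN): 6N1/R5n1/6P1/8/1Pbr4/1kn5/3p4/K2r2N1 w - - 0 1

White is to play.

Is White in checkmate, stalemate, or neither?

checkmate

White to move; white king on a1.
In check: yes, from the black rook on d1.
King squares — b1: attacked by Rd1; a2: attacked by Kb3; b2: attacked by Kb3.
Legal moves for White: none.
In check with no legal moves → checkmate.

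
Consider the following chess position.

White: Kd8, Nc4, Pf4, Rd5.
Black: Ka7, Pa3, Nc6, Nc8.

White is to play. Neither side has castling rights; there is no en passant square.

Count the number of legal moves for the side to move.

4

White to move; king on d8.
In check: yes, from the black knight on c6.
Legal moves: Ke8, Kxc8, Kd7, Kc7.
Count: 4.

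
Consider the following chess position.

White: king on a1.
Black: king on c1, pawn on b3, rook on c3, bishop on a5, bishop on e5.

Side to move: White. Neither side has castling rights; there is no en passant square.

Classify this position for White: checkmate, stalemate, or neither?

stalemate

White to move; white king on a1.
In check: no.
King squares — b1: attacked by Kc1; a2: attacked by Pb3; b2: attacked by Kc1.
Legal moves for White: none.
Not in check and no legal moves → stalemate.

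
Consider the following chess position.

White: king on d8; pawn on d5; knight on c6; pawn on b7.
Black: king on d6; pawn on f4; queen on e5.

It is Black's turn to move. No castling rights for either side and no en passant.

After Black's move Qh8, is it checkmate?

After Qh8: white king on d8; in check: yes, from the black queen on h8.
King squares — c7: attacked by Kd6; d7: attacked by Kd6; e7: attacked by Kd6; c8: attacked by Qh8; e8: attacked by Qh8.
White has no legal moves → checkmate.

yes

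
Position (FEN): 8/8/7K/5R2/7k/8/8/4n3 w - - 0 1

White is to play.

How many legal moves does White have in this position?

White to move; king on h6.
In check: no.
Legal moves: Kh7, Kg7, Kg6, Rf8, Rf7, Rf6, Rh5+, Rg5, Re5, Rd5, Rc5, Rb5, Ra5, Rf4+, Rf3, Rf2, Rf1.
Count: 17.

17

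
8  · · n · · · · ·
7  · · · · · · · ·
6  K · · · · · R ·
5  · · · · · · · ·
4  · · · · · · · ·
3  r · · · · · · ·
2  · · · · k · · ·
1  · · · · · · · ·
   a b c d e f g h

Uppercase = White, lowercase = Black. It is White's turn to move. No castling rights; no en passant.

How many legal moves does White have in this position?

2

White to move; king on a6.
In check: yes, from the black rook on a3.
Legal moves: Kb7, Kb5.
Count: 2.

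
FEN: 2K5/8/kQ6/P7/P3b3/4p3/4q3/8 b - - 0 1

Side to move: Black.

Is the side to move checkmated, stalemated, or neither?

Black to move; black king on a6.
In check: yes, from the white queen on b6.
King squares — a5: attacked by Qb6; b5: attacked by Pa4; b6: attacked by Pa5; a7: attacked by Qb6; b7: attacked by Qb6.
Legal moves for Black: none.
In check with no legal moves → checkmate.

checkmate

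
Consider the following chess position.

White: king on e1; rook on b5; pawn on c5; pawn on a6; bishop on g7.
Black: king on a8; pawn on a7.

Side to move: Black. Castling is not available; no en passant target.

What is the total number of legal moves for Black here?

0

Black to move; king on a8.
In check: no.
Legal moves: none.
Count: 0.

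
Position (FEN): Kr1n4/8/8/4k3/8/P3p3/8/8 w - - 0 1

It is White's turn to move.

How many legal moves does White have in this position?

2

White to move; king on a8.
In check: yes, from the black rook on b8.
Legal moves: Kxb8, Ka7.
Count: 2.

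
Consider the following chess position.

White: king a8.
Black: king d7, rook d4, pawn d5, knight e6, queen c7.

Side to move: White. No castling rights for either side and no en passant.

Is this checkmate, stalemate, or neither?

White to move; white king on a8.
In check: no.
King squares — a7: attacked by Qc7; b7: attacked by Qc7; b8: attacked by Qc7.
Legal moves for White: none.
Not in check and no legal moves → stalemate.

stalemate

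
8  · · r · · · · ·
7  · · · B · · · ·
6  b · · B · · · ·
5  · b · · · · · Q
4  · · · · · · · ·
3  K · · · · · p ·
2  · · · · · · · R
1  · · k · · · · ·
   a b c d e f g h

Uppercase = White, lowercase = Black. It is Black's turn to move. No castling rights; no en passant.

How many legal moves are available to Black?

24

Black to move; king on c1.
In check: no.
Legal moves: Rh8, Rg8, Rf8, Re8, Rd8, Rb8, Ra8, Rc7, Rc6, Rc5, Rc4, Rc3+, Rc2, Bb7, Bxd7, Bc6, Bc4, Ba4, Bd3, Be2, Bf1, Kb1, gxh2, g2.
Count: 24.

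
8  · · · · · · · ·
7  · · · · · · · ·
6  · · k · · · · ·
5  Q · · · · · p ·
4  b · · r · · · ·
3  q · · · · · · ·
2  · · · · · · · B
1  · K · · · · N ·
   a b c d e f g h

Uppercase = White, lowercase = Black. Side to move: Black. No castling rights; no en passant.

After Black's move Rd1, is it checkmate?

yes

After Rd1: white king on b1; in check: yes, from the black rook on d1.
King squares — a1: attacked by Rd1; c1: attacked by Rd1; a2: attacked by Qa3; b2: attacked by Qa3; c2: attacked by Ba4.
White has no legal moves → checkmate.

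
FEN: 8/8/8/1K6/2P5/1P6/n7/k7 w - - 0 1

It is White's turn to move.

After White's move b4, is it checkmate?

After b4: black king on a1; in check: no.
Black is not in check, so this cannot be checkmate.

no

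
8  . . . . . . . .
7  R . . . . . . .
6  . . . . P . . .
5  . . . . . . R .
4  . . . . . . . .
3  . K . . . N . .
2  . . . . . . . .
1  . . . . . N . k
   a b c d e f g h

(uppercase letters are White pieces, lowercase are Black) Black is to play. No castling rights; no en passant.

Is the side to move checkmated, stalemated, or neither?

stalemate

Black to move; black king on h1.
In check: no.
King squares — g1: attacked by Nf3; g2: attacked by Rg5; h2: attacked by Nf1.
Legal moves for Black: none.
Not in check and no legal moves → stalemate.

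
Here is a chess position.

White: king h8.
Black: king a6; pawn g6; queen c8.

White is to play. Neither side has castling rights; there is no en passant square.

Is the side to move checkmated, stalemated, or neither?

White to move; white king on h8.
In check: yes, from the black queen on c8.
King squares — g7: available; h7: available; g8: attacked by Qc8.
Legal moves for White: Kh7, Kg7.
White is in check but has 2 legal moves → neither.

neither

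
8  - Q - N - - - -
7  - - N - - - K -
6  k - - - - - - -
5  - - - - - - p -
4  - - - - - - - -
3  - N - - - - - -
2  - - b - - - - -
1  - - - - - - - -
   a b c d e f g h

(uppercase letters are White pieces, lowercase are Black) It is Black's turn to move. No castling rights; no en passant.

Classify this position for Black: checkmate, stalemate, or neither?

checkmate

Black to move; black king on a6.
In check: yes, from the white knight on c7.
King squares — a5: attacked by Nb3; b5: attacked by Nc7; b6: attacked by Qb8; a7: attacked by Qb8; b7: attacked by Qb8.
Legal moves for Black: none.
In check with no legal moves → checkmate.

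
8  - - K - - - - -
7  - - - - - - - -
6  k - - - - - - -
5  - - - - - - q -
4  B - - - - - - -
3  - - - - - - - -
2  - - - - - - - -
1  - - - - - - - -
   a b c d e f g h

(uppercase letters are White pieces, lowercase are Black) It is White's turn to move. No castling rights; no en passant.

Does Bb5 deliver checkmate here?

no

After Bb5: black king on a6; in check: yes, from the white bishop on b5.
Black has 5 legal replies: Ka7, Kb6, Kxb5, Ka5, Qxb5.
In check but a legal move exists → not checkmate.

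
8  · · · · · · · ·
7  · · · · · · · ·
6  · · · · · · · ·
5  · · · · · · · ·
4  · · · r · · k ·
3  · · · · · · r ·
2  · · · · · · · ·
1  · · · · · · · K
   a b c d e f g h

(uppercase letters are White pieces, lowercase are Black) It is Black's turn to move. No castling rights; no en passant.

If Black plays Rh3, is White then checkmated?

no

After Rh3: white king on h1; in check: yes, from the black rook on h3.
White has 2 legal replies: Kg2, Kg1.
In check but a legal move exists → not checkmate.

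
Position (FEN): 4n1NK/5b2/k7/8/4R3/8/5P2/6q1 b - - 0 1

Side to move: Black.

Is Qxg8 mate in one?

yes

After Qxg8: white king on h8; in check: yes, from the black queen on g8.
King squares — g7: attacked by Ne8; h7: attacked by Qg8; g8: attacked by Bf7.
White has no legal moves → checkmate.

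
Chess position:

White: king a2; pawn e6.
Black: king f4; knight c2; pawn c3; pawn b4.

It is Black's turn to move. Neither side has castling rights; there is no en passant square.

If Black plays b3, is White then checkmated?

After b3: white king on a2; in check: yes, from the black pawn on b3.
White has 2 legal replies: Kxb3, Kb1.
In check but a legal move exists → not checkmate.

no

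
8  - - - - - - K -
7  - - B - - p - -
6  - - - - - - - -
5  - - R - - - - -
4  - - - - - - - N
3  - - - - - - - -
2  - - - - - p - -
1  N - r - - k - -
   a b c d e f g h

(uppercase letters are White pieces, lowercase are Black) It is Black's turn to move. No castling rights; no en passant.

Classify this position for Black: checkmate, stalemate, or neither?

Black to move; black king on f1.
In check: no.
Legal moves for Black: Ke2, Kg1, Ke1, Rxc5, Rc4, Rc3, Rc2, Re1, Rd1, Rb1, Rxa1, f6, f5.
Black has 13 legal moves and is not in check → neither.

neither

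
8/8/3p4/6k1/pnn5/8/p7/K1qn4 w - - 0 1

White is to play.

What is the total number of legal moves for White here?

0

White to move; king on a1.
In check: yes, from the black queen on c1.
Legal moves: none.
Count: 0.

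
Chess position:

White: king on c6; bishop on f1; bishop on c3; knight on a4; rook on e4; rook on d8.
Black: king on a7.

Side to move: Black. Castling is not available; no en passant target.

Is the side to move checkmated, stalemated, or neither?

Black to move; black king on a7.
In check: no.
King squares — a6: attacked by Bf1; b6: attacked by Na4; b7: attacked by Kc6; a8: attacked by Rd8; b8: attacked by Rd8.
Legal moves for Black: none.
Not in check and no legal moves → stalemate.

stalemate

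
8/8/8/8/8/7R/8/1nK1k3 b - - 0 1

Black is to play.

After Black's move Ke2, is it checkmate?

After Ke2: white king on c1; in check: no.
White is not in check, so this cannot be checkmate.

no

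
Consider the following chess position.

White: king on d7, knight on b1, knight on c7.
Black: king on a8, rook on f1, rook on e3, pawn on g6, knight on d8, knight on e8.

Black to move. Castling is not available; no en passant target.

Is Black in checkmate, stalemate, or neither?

neither

Black to move; black king on a8.
In check: yes, from the white knight on c7.
Legal moves for Black: Kb8, Kb7, Ka7, Nxc7.
Black is in check but has 4 legal moves → neither.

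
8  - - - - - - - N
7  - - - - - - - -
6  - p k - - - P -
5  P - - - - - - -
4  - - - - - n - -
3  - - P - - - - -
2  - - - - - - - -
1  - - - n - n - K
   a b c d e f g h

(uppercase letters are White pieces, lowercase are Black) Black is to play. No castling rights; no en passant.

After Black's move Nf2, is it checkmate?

no

After Nf2: white king on h1; in check: yes, from the black knight on f2.
White has 1 legal reply: Kg1.
In check but a legal move exists → not checkmate.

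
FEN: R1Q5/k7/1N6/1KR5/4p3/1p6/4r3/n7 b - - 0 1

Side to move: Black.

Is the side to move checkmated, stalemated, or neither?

Black to move; black king on a7.
In check: yes, from the white rook on a8.
King squares — a6: attacked by Kb5; b6: attacked by Kb5; b7: attacked by Qc8; a8: attacked by Nb6; b8: attacked by Ra8.
Legal moves for Black: none.
In check with no legal moves → checkmate.

checkmate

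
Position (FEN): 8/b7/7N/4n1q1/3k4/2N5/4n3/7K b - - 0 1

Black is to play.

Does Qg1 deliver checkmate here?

yes

After Qg1: white king on h1; in check: yes, from the black queen on g1.
King squares — g1: attacked by Ne2; g2: attacked by Qg1; h2: attacked by Qg1.
White has no legal moves → checkmate.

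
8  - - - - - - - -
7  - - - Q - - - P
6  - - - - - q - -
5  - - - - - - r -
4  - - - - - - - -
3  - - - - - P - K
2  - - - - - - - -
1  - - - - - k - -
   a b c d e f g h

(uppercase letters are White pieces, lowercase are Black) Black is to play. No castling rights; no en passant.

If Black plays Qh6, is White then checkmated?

After Qh6: white king on h3; in check: yes, from the black queen on h6.
King squares — g2: attacked by Kf1; h2: attacked by Qh6; g3: attacked by Rg5; g4: attacked by Rg5; h4: attacked by Qh6.
White has no legal moves → checkmate.

yes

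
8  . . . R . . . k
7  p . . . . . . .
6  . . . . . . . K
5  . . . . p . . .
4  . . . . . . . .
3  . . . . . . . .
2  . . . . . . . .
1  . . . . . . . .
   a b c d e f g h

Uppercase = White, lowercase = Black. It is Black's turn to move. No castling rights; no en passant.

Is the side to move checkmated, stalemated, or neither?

Black to move; black king on h8.
In check: yes, from the white rook on d8.
King squares — g7: attacked by Kh6; h7: attacked by Kh6; g8: attacked by Rd8.
Legal moves for Black: none.
In check with no legal moves → checkmate.

checkmate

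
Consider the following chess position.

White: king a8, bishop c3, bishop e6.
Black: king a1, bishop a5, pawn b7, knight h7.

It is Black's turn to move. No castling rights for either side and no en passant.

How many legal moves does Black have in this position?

Black to move; king on a1.
In check: yes, from the white bishop on c3.
Legal moves: Kb1, Bxc3.
Count: 2.

2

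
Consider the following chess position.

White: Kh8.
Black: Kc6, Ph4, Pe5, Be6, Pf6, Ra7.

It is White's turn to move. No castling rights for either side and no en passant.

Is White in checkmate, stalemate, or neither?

stalemate

White to move; white king on h8.
In check: no.
King squares — g7: attacked by Ra7; h7: attacked by Ra7; g8: attacked by Be6.
Legal moves for White: none.
Not in check and no legal moves → stalemate.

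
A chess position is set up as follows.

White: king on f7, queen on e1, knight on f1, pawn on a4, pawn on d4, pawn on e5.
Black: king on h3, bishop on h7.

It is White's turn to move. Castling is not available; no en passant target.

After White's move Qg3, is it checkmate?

After Qg3: black king on h3; in check: yes, from the white queen on g3.
King squares — g2: attacked by Qg3; h2: attacked by Nf1; g3: attacked by Nf1; g4: attacked by Qg3; h4: attacked by Qg3.
Black has no legal moves → checkmate.

yes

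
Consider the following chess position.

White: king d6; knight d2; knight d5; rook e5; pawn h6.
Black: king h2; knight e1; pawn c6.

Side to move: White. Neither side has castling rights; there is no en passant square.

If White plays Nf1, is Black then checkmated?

After Nf1: black king on h2; in check: yes, from the white knight on f1.
Black has 4 legal replies: Kh3, Kg2, Kh1, Kg1.
In check but a legal move exists → not checkmate.

no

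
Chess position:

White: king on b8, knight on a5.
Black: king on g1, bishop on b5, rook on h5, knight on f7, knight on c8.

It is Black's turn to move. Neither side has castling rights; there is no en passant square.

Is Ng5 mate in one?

no

After Ng5: white king on b8; in check: no.
White is not in check, so this cannot be checkmate.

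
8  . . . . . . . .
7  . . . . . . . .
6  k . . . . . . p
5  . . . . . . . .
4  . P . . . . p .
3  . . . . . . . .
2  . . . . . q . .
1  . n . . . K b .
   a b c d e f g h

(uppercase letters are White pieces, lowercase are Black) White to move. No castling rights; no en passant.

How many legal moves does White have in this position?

White to move; king on f1.
In check: yes, from the black queen on f2.
Legal moves: none.
Count: 0.

0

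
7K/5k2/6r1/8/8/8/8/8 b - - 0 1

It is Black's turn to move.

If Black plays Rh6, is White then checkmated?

After Rh6: white king on h8; in check: yes, from the black rook on h6.
King squares — g7: attacked by Kf7; h7: attacked by Rh6; g8: attacked by Kf7.
White has no legal moves → checkmate.

yes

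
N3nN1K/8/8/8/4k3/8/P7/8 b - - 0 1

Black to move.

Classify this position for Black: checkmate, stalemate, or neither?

Black to move; black king on e4.
In check: no.
Legal moves for Black: Ng7, Nc7, Nf6, Nd6, Kf5, Ke5, Kd5, Kf4, Kd4, Kf3, Ke3, Kd3.
Black has 12 legal moves and is not in check → neither.

neither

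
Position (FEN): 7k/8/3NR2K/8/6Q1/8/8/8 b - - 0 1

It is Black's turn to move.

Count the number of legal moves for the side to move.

Black to move; king on h8.
In check: no.
Legal moves: none.
Count: 0.

0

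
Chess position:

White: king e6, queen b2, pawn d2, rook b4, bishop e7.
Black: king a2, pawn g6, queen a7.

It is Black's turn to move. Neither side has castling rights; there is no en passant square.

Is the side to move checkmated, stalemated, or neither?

Black to move; black king on a2.
In check: yes, from the white queen on b2.
King squares — a1: attacked by Qb2; b1: attacked by Qb2; b2: attacked by Rb4; a3: attacked by Qb2; b3: attacked by Qb2.
Legal moves for Black: none.
In check with no legal moves → checkmate.

checkmate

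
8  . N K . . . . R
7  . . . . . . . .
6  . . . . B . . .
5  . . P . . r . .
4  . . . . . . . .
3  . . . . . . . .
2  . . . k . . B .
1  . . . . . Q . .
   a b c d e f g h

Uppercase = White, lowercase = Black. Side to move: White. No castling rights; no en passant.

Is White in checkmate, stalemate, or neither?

neither

White to move; white king on c8.
In check: no.
Legal moves for White include: Rg8, Rf8, Re8, Rd8+, Rh7, Rh6, Rh5, Rh4, Rh3, Rh2, Rh1, Kd8, Kd7, Kc7, Kb7, Nd7, Nc6, Na6, ... (list truncated; more exist).
White has legal moves and is not in check → neither.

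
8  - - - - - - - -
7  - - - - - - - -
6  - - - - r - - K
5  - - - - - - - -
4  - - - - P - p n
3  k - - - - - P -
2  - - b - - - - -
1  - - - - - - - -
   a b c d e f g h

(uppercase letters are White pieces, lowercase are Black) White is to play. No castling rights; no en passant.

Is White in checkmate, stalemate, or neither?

White to move; white king on h6.
In check: yes, from the black rook on e6.
Legal moves for White: Kh7, Kg7, Kh5, Kg5.
White is in check but has 4 legal moves → neither.

neither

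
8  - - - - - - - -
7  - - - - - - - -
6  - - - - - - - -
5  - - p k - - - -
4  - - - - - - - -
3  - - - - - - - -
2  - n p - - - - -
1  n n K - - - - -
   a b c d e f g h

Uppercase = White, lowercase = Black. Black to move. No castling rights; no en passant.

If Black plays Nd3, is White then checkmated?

yes

After Nd3: white king on c1; in check: yes, from the black knight on d3.
King squares — b1: attacked by Pc2; d1: attacked by Pc2; b2: attacked by Nd3; c2: attacked by Na1; d2: attacked by Nb1.
White has no legal moves → checkmate.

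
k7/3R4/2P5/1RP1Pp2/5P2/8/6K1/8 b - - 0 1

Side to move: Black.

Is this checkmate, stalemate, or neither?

stalemate

Black to move; black king on a8.
In check: no.
King squares — a7: attacked by Rd7; b7: attacked by Rb5; b8: attacked by Rb5.
Legal moves for Black: none.
Not in check and no legal moves → stalemate.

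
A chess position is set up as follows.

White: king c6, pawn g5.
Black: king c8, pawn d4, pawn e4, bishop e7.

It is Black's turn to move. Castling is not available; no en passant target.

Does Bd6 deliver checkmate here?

no

After Bd6: white king on c6; in check: no.
White is not in check, so this cannot be checkmate.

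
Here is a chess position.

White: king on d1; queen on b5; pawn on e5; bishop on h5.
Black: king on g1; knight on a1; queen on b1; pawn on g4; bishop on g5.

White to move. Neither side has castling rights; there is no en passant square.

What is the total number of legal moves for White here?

White to move; king on d1.
In check: yes, from the black queen on b1.
Legal moves: Ke2, Qxb1.
Count: 2.

2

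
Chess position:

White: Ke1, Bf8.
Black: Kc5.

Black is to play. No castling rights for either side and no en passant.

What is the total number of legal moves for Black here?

6

Black to move; king on c5.
In check: yes, from the white bishop on f8.
Legal moves: Kc6, Kb6, Kd5, Kb5, Kd4, Kc4.
Count: 6.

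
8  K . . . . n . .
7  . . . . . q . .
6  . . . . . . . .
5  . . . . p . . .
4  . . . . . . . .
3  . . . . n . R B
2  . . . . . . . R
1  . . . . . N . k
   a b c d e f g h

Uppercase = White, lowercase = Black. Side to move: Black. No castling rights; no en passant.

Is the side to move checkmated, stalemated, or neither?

checkmate

Black to move; black king on h1.
In check: yes, from the white rook on h2.
King squares — g1: attacked by Rg3; g2: attacked by Rh2; h2: attacked by Nf1.
Legal moves for Black: none.
In check with no legal moves → checkmate.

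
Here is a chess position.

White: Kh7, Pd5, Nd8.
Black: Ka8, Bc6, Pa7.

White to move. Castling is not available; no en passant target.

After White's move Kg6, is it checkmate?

no

After Kg6: black king on a8; in check: no.
Black is not in check, so this cannot be checkmate.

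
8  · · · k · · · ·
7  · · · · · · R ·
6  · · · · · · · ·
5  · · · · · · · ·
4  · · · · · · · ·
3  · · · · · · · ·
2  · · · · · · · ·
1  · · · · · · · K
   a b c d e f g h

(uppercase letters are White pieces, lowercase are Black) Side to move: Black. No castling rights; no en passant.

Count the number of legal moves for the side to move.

2

Black to move; king on d8.
In check: no.
Legal moves: Ke8, Kc8.
Count: 2.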